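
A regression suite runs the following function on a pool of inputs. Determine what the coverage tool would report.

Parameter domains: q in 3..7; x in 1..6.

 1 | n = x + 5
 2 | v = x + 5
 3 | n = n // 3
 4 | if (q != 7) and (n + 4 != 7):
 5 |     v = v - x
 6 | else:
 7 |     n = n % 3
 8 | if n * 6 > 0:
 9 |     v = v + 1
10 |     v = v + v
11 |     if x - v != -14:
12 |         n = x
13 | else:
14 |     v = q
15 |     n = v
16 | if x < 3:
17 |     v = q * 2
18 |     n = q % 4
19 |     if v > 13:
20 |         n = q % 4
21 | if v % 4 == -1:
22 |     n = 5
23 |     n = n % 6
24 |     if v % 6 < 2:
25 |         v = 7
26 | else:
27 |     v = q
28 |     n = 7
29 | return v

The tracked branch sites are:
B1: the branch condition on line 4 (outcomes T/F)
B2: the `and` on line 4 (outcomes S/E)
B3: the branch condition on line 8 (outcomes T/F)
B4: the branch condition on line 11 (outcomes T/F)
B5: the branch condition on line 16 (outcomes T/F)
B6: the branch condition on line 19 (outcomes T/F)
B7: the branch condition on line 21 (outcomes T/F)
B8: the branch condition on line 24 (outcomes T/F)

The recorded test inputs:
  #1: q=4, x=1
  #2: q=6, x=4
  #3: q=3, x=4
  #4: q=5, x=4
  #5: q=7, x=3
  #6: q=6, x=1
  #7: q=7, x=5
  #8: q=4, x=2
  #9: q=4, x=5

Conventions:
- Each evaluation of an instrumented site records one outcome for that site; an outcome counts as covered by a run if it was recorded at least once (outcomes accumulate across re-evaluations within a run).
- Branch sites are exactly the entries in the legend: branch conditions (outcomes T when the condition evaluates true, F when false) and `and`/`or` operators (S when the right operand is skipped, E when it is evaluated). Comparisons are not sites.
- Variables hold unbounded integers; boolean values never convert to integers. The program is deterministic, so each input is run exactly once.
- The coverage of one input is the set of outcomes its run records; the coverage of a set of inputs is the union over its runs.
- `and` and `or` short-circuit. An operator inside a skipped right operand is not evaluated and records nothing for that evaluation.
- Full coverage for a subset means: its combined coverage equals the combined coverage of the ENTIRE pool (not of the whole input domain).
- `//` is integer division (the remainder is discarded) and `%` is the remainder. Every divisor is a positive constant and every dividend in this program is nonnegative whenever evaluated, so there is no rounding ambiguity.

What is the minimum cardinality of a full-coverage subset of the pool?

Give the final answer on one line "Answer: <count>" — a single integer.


input #1 (q=4, x=1): covers B1=T, B2=E, B3=T, B4=T, B5=T, B6=F, B7=F
input #2 (q=6, x=4): covers B1=F, B2=E, B3=F, B5=F, B7=F
input #3 (q=3, x=4): covers B1=F, B2=E, B3=F, B5=F, B7=F
input #4 (q=5, x=4): covers B1=F, B2=E, B3=F, B5=F, B7=F
input #5 (q=7, x=3): covers B1=F, B2=S, B3=T, B4=T, B5=F, B7=F
input #6 (q=6, x=1): covers B1=T, B2=E, B3=T, B4=T, B5=T, B6=F, B7=F
input #7 (q=7, x=5): covers B1=F, B2=S, B3=F, B5=F, B7=F
input #8 (q=4, x=2): covers B1=T, B2=E, B3=T, B4=T, B5=T, B6=F, B7=F
input #9 (q=4, x=5): covers B1=F, B2=E, B3=F, B5=F, B7=F
union over all inputs: B1=T, B1=F, B2=S, B2=E, B3=T, B3=F, B4=T, B5=T, B5=F, B6=F, B7=F (11 outcomes)
size 1 is not enough: best union over all size-1 subsets is 7/11
inputs {1, 7} (size 2) cover everything; no size-2 subset with a lexicographically smaller index list covers all 11
Answer: 2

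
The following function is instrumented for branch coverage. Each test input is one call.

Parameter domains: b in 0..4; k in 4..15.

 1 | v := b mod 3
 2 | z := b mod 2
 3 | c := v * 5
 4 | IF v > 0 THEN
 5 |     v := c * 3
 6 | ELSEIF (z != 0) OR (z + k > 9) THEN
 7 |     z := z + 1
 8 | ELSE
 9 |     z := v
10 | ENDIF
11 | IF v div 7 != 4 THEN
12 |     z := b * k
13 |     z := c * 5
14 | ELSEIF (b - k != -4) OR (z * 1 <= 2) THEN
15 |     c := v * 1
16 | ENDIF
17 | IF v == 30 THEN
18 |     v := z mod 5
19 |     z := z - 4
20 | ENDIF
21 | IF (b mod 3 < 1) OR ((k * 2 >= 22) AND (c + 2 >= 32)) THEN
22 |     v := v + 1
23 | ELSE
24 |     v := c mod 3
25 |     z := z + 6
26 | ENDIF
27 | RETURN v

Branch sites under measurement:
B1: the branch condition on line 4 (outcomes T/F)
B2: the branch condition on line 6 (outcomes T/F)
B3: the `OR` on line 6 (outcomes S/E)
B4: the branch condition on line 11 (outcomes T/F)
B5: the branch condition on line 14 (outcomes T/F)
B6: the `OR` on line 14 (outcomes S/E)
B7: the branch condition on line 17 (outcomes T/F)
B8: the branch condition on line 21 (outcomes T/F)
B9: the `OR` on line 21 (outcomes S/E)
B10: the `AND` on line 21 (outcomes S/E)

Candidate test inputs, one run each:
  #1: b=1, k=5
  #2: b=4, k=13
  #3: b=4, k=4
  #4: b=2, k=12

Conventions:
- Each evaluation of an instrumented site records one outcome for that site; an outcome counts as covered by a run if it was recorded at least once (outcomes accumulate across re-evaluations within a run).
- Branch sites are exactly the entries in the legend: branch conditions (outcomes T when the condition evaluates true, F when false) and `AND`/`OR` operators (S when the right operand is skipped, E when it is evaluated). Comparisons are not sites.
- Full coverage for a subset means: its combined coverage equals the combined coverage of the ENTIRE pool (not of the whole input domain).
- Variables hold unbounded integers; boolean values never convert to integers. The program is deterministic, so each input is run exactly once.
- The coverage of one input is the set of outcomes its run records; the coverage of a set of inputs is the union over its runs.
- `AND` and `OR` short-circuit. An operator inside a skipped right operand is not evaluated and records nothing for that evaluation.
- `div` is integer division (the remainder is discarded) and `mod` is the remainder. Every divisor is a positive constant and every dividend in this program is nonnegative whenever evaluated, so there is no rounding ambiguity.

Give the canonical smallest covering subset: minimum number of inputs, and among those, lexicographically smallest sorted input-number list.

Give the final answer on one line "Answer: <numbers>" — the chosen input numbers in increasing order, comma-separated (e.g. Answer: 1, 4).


input #1 (b=1, k=5): events B1->T, B4->T, B7->F, B9->E, B10->S, B8->F; covers B1=T, B4=T, B7=F, B8=F, B9=E, B10=S
input #2 (b=4, k=13): events B1->T, B4->T, B7->F, B9->E, B10->E, B8->F; covers B1=T, B4=T, B7=F, B8=F, B9=E, B10=E
input #3 (b=4, k=4): events B1->T, B4->T, B7->F, B9->E, B10->S, B8->F; covers B1=T, B4=T, B7=F, B8=F, B9=E, B10=S
input #4 (b=2, k=12): events B1->T, B4->F, B6->S, B5->T, B7->T, B9->E, B10->E, B8->T; covers B1=T, B4=F, B5=T, B6=S, B7=T, B8=T, B9=E, B10=E
together the pool reaches 12 outcomes: B1=T, B4=T, B4=F, B5=T, B6=S, B7=T, B7=F, B8=T, B8=F, B9=E, B10=S, B10=E
checked all size-1 subsets: none covers 12 outcomes (max 8/12)
at size 2, {1, 4} reaches all 12 outcomes; every lexicographically earlier size-2 subset fails
Answer: 1, 4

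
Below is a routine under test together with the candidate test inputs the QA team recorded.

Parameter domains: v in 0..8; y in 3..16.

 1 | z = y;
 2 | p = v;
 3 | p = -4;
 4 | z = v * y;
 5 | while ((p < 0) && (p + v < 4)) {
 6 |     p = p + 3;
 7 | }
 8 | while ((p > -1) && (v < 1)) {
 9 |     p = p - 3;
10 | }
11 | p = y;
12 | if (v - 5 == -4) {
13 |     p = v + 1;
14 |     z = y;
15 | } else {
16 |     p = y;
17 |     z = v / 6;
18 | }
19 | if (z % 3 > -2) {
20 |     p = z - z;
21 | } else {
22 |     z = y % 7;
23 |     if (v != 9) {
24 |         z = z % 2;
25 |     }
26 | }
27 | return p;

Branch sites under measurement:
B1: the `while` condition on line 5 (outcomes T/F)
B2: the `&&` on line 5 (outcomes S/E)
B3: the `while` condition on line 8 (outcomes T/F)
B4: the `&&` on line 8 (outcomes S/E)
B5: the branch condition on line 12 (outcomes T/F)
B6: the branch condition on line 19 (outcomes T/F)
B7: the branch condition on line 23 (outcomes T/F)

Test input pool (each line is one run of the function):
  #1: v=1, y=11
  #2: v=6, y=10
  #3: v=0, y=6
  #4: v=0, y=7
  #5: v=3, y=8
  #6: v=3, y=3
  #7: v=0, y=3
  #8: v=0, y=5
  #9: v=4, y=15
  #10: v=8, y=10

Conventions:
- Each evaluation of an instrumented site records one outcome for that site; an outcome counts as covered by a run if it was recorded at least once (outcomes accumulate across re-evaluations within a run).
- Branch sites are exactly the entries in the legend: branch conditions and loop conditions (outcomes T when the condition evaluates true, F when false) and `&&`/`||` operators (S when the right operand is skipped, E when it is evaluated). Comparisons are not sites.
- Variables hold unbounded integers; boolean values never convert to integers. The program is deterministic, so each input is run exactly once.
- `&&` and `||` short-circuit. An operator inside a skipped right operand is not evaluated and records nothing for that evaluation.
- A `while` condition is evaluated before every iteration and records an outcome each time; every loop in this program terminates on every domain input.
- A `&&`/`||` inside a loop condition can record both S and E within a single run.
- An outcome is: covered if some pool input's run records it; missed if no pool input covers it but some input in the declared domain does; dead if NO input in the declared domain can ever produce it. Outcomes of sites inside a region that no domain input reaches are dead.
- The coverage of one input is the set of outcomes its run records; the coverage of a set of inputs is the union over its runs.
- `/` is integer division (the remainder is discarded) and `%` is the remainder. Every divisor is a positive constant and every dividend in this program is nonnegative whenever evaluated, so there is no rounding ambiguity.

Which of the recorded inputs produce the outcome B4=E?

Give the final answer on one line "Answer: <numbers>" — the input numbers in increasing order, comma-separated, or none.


input #1 (v=1, y=11): hits B4=E
input #2 (v=6, y=10): never hits B4=E
input #3 (v=0, y=6): hits B4=E
input #4 (v=0, y=7): hits B4=E
input #5 (v=3, y=8): hits B4=E
input #6 (v=3, y=3): hits B4=E
input #7 (v=0, y=3): hits B4=E
input #8 (v=0, y=5): hits B4=E
input #9 (v=4, y=15): hits B4=E
input #10 (v=8, y=10): never hits B4=E
Answer: 1, 3, 4, 5, 6, 7, 8, 9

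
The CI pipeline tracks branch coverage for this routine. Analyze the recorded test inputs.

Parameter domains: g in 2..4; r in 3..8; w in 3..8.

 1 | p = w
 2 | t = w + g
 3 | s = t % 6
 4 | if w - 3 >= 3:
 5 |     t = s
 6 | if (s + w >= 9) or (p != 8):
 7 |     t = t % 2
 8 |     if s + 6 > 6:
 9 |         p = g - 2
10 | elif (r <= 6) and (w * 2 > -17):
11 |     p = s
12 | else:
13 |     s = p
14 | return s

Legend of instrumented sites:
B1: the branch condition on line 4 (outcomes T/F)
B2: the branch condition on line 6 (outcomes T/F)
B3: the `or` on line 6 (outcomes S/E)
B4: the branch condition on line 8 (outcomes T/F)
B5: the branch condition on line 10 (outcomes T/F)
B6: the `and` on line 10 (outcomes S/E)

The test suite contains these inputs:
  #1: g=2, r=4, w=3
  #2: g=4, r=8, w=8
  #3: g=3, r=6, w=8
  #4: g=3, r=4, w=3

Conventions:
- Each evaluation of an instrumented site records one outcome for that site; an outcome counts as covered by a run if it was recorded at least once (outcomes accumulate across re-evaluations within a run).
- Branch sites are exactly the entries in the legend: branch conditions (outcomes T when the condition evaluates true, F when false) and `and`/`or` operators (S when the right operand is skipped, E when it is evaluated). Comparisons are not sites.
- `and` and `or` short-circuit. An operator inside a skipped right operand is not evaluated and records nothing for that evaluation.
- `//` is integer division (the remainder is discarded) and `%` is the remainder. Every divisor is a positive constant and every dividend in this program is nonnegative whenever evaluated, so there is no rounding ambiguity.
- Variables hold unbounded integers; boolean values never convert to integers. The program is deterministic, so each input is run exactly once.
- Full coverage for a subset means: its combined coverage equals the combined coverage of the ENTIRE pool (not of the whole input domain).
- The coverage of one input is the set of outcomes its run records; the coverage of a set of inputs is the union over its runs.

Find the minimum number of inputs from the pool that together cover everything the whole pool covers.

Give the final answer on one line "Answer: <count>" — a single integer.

run #1 (g=2, r=4, w=3) runs B1->F, B3->E, B2->T, B4->T; records B1=F, B2=T, B3=E, B4=T
run #2 (g=4, r=8, w=8) runs B1->T, B3->E, B2->F, B6->S, B5->F; records B1=T, B2=F, B3=E, B5=F, B6=S
run #3 (g=3, r=6, w=8) runs B1->T, B3->S, B2->T, B4->T; records B1=T, B2=T, B3=S, B4=T
run #4 (g=3, r=4, w=3) runs B1->F, B3->E, B2->T, B4->F; records B1=F, B2=T, B3=E, B4=F
pool-wide coverage (10 outcomes): B1=T, B1=F, B2=T, B2=F, B3=S, B3=E, B4=T, B4=F, B5=F, B6=S
checked all size-1 subsets: none covers 10 outcomes (max 5/10)
checked all size-2 subsets: none covers 10 outcomes (max 8/10)
the canonical winner is {2, 3, 4}: size 3, full 10-outcome coverage, earliest index list among size-3 covers

Answer: 3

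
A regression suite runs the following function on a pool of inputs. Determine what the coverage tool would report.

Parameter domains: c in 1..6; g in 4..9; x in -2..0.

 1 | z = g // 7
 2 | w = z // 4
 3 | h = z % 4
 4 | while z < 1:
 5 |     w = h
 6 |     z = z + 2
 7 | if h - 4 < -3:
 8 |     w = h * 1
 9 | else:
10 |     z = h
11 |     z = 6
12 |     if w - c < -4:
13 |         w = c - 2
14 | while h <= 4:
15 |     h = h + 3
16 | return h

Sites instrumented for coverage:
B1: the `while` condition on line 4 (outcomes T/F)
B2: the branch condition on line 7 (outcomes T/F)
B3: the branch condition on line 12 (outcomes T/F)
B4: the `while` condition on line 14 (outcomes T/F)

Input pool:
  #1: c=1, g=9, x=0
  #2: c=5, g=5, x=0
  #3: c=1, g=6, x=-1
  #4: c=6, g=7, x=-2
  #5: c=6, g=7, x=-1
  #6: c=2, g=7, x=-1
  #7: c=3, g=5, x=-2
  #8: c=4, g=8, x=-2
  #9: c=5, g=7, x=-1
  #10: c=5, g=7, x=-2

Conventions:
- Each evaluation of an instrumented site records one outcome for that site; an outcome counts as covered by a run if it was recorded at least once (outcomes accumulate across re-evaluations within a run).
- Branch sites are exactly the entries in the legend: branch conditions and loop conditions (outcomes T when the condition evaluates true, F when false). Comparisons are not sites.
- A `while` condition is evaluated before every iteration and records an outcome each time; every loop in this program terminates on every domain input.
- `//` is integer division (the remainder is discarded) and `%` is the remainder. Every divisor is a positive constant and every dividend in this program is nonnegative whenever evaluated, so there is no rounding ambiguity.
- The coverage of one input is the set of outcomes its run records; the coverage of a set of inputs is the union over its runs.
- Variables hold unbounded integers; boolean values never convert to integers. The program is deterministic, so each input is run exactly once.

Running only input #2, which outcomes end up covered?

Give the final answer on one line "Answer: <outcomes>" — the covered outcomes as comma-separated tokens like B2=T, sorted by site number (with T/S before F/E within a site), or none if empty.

Running input #2 (c=5, g=5, x=0), event by event:
  B1->T, B1->F, B2->T, B4->T, B4->T, B4->F
as a set, this run covers: B1=T, B1=F, B2=T, B4=T, B4=F

Answer: B1=T, B1=F, B2=T, B4=T, B4=F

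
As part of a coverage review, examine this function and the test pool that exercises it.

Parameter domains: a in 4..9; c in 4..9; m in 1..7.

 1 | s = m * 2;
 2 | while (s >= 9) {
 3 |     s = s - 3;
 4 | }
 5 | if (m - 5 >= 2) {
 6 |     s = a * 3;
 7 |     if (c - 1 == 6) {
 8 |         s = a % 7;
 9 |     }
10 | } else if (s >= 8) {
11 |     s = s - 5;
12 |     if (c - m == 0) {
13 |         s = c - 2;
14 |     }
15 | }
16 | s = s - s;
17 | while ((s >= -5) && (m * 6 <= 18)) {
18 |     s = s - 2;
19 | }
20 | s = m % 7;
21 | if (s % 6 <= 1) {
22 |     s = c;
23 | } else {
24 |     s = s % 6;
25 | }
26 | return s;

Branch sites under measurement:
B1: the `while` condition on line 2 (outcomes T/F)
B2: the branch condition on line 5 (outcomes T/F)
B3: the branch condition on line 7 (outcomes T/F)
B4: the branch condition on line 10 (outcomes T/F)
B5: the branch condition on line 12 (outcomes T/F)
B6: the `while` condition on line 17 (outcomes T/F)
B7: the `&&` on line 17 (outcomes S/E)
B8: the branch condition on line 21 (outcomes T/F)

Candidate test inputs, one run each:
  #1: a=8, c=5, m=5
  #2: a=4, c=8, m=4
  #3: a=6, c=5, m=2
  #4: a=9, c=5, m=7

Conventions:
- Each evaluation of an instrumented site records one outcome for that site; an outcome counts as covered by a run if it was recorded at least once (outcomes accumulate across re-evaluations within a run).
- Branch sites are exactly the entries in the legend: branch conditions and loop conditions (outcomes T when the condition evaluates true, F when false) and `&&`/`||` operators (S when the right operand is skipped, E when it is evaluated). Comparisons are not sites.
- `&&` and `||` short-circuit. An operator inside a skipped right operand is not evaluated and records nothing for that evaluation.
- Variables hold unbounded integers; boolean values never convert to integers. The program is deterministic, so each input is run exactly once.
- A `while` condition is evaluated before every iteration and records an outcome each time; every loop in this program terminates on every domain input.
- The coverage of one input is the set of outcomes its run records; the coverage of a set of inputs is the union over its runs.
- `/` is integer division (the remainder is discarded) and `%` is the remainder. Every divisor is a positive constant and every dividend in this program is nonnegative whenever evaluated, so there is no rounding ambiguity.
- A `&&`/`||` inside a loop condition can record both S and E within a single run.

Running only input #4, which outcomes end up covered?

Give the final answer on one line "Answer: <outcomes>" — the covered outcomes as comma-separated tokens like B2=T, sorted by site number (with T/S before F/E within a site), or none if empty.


Event log for input #4 (a=9, c=5, m=7):
  B1->T, B1->T, B1->F, B2->T, B3->F, B7->E, B6->F, B8->T
distinct outcomes covered: B1=T, B1=F, B2=T, B3=F, B6=F, B7=E, B8=T
Answer: B1=T, B1=F, B2=T, B3=F, B6=F, B7=E, B8=T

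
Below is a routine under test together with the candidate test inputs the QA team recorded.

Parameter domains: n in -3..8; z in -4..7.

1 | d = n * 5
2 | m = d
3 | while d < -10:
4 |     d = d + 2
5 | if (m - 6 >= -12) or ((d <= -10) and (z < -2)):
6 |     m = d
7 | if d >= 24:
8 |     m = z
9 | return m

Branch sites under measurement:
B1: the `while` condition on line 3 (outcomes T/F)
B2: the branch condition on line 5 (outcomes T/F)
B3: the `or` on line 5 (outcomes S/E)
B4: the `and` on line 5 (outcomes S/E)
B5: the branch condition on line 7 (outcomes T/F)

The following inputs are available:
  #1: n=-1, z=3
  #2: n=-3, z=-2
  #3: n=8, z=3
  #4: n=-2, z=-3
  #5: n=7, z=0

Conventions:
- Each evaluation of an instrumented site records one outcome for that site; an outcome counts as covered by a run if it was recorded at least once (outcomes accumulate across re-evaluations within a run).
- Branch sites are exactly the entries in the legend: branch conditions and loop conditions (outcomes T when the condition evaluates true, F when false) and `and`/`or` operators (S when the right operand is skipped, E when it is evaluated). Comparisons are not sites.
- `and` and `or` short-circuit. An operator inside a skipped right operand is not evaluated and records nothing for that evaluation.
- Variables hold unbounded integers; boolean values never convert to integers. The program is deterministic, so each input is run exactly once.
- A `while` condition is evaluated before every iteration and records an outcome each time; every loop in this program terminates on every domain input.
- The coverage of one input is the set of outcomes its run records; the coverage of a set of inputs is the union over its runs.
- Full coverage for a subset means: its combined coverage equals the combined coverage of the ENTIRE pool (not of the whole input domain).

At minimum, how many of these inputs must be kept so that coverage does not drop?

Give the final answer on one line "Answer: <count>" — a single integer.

run #1 (n=-1, z=3) records B1=F, B2=T, B3=S, B5=F
run #2 (n=-3, z=-2) records B1=T, B1=F, B2=F, B3=E, B4=S, B5=F
run #3 (n=8, z=3) records B1=F, B2=T, B3=S, B5=T
run #4 (n=-2, z=-3) records B1=F, B2=T, B3=E, B4=E, B5=F
run #5 (n=7, z=0) records B1=F, B2=T, B3=S, B5=T
together the pool reaches 10 outcomes: B1=T, B1=F, B2=T, B2=F, B3=S, B3=E, B4=S, B4=E, B5=T, B5=F
every size-1 subset falls short of the 10 outcomes (best: 6/10)
every size-2 subset falls short of the 10 outcomes (best: 9/10)
the canonical winner is {2, 3, 4}: size 3, full 10-outcome coverage, earliest index list among size-3 covers

Answer: 3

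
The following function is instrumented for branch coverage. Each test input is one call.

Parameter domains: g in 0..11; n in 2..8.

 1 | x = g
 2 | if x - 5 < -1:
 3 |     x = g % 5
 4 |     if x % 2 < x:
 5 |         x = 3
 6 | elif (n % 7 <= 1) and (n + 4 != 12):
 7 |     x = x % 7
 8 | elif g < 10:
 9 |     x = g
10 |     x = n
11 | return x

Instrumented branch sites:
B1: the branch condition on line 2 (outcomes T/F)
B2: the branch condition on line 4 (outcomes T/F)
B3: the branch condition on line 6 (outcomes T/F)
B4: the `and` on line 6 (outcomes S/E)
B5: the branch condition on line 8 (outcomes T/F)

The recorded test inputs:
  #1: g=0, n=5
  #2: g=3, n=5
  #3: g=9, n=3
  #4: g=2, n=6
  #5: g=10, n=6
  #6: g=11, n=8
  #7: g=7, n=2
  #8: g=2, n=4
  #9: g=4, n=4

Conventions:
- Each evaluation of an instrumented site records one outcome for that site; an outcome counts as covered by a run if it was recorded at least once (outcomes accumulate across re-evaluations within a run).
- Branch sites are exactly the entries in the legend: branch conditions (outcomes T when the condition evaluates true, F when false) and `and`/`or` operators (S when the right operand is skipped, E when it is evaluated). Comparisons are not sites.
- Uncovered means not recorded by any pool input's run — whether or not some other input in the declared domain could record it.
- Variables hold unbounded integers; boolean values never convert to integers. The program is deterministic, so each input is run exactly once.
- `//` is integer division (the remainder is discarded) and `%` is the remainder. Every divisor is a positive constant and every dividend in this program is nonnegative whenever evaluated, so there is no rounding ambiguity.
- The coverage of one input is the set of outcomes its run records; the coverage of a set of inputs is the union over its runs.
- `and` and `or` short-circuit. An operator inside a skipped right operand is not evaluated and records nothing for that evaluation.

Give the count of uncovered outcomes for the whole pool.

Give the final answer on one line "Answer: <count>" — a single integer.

input #1, g=0, n=5: events B1->T, B2->F; outcomes B1=T, B2=F
input #2, g=3, n=5: events B1->T, B2->T; outcomes B1=T, B2=T
input #3, g=9, n=3: events B1->F, B4->S, B3->F, B5->T; outcomes B1=F, B3=F, B4=S, B5=T
input #4, g=2, n=6: events B1->T, B2->T; outcomes B1=T, B2=T
input #5, g=10, n=6: events B1->F, B4->S, B3->F, B5->F; outcomes B1=F, B3=F, B4=S, B5=F
input #6, g=11, n=8: events B1->F, B4->E, B3->F, B5->F; outcomes B1=F, B3=F, B4=E, B5=F
input #7, g=7, n=2: events B1->F, B4->S, B3->F, B5->T; outcomes B1=F, B3=F, B4=S, B5=T
input #8, g=2, n=4: events B1->T, B2->T; outcomes B1=T, B2=T
input #9, g=4, n=4: events B1->F, B4->S, B3->F, B5->T; outcomes B1=F, B3=F, B4=S, B5=T
union over the pool: B1=T, B1=F, B2=T, B2=F, B3=F, B4=S, B4=E, B5=T, B5=F
uncovered (1 of 10): B3=T

Answer: 1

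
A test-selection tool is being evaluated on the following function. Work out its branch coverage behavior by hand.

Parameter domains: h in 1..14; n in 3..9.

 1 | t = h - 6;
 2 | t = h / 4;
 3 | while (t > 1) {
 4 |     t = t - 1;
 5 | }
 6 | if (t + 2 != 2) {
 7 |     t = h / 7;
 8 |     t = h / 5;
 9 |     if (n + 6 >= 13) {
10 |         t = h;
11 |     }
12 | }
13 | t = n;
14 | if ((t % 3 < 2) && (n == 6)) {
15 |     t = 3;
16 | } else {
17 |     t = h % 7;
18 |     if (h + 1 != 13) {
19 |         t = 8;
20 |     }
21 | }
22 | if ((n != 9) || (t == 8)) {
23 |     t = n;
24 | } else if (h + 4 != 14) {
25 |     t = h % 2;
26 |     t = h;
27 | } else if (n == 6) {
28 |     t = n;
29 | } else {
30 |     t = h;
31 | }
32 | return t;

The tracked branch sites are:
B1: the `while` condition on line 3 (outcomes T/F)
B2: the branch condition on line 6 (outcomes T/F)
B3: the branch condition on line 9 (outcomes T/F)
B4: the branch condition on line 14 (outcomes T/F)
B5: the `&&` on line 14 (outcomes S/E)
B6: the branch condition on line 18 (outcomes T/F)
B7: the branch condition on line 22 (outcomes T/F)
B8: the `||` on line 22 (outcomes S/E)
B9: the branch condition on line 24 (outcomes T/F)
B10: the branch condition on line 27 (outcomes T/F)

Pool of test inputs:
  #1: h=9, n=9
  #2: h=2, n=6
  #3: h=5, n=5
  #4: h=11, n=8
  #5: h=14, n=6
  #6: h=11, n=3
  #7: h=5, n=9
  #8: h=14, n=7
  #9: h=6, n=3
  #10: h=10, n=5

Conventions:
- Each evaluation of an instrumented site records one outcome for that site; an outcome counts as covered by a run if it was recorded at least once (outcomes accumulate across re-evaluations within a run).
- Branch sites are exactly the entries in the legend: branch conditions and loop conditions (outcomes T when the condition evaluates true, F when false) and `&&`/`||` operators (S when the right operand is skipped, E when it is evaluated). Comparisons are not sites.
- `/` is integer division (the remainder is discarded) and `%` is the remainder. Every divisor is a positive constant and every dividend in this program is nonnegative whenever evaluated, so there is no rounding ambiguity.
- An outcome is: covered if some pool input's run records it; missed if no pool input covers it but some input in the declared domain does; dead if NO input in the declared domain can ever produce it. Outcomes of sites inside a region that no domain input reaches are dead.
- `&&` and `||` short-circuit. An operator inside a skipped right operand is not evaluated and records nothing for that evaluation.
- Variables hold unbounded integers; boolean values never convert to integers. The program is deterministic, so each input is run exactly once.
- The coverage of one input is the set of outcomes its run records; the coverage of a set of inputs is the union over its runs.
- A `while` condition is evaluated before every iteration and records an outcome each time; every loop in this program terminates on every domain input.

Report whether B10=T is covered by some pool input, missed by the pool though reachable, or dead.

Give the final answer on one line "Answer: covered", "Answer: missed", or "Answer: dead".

no pool input records B10=T
checking all 98 inputs in the declared domain: B10=T is never recorded -> dead

Answer: dead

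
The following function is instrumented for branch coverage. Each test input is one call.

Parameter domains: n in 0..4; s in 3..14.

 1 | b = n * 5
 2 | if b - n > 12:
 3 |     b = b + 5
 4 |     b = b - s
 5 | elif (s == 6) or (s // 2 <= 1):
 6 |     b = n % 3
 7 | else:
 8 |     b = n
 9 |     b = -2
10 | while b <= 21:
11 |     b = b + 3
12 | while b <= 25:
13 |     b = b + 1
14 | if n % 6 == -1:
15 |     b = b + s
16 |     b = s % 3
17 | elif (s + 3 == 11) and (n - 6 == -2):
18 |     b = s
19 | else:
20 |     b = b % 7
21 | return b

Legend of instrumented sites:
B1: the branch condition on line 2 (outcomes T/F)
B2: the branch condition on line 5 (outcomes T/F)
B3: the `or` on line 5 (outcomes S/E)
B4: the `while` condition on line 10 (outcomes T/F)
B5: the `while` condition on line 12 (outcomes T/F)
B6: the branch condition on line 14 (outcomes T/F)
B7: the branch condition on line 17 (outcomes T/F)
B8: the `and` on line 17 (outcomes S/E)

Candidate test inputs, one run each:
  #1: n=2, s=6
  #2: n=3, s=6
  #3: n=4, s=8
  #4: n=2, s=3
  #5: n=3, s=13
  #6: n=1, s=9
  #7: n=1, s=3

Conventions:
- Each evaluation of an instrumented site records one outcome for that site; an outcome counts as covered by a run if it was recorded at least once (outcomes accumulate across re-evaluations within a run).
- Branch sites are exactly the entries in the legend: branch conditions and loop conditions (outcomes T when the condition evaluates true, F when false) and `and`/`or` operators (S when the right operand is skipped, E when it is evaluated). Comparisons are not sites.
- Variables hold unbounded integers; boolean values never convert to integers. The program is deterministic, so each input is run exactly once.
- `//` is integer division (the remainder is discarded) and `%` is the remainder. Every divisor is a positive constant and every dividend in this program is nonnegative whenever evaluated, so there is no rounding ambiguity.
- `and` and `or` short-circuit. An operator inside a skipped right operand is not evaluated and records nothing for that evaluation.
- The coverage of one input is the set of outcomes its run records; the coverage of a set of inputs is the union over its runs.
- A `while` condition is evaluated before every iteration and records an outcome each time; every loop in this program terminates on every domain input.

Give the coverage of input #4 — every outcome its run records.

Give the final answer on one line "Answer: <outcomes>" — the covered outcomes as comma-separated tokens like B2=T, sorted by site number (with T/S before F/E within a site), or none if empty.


Simulating input #4 (n=2, s=3) step by step:
  B1->F, B3->E, B2->T, B4->T, B4->T, B4->T, B4->T, B4->T, B4->T, B4->T
  B4->F, B5->T, B5->T, B5->T, B5->F, B6->F, B8->S, B7->F
as a set, this run covers: B1=F, B2=T, B3=E, B4=T, B4=F, B5=T, B5=F, B6=F, B7=F, B8=S
Answer: B1=F, B2=T, B3=E, B4=T, B4=F, B5=T, B5=F, B6=F, B7=F, B8=S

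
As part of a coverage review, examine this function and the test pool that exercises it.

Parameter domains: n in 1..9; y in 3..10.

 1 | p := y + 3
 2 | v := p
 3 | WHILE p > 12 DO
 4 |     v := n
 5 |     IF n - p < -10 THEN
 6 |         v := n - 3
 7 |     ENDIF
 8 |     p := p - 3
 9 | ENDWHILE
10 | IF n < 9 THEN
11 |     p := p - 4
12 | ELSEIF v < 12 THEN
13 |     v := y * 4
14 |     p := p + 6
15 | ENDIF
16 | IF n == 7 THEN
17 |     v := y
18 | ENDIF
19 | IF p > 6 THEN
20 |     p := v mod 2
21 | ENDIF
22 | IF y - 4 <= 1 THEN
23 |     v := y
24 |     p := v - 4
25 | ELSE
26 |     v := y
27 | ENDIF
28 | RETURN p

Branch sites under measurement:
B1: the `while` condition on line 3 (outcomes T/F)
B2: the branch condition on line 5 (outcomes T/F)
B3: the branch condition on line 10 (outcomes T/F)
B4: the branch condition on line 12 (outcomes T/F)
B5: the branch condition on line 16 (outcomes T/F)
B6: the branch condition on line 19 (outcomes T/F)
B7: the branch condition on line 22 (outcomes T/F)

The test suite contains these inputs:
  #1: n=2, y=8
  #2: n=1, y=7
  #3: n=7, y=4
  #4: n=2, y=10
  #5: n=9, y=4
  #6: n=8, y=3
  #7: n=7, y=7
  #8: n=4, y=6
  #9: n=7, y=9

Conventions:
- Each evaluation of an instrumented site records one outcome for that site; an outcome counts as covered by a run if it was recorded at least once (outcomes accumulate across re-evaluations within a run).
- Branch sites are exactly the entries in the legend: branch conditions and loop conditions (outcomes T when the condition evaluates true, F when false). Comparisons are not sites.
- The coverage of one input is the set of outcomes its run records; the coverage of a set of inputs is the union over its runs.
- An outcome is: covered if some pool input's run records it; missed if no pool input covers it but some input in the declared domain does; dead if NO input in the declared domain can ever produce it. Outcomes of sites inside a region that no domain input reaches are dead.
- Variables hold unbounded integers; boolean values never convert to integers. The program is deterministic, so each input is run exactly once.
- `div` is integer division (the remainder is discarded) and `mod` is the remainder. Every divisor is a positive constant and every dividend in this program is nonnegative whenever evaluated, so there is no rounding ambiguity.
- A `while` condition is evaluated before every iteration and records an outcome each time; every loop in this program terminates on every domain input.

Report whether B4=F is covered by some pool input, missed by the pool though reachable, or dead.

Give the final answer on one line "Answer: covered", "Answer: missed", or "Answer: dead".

no pool input records B4=F
but domain input (n=9, y=9) does record it -> reachable, so missed

Answer: missed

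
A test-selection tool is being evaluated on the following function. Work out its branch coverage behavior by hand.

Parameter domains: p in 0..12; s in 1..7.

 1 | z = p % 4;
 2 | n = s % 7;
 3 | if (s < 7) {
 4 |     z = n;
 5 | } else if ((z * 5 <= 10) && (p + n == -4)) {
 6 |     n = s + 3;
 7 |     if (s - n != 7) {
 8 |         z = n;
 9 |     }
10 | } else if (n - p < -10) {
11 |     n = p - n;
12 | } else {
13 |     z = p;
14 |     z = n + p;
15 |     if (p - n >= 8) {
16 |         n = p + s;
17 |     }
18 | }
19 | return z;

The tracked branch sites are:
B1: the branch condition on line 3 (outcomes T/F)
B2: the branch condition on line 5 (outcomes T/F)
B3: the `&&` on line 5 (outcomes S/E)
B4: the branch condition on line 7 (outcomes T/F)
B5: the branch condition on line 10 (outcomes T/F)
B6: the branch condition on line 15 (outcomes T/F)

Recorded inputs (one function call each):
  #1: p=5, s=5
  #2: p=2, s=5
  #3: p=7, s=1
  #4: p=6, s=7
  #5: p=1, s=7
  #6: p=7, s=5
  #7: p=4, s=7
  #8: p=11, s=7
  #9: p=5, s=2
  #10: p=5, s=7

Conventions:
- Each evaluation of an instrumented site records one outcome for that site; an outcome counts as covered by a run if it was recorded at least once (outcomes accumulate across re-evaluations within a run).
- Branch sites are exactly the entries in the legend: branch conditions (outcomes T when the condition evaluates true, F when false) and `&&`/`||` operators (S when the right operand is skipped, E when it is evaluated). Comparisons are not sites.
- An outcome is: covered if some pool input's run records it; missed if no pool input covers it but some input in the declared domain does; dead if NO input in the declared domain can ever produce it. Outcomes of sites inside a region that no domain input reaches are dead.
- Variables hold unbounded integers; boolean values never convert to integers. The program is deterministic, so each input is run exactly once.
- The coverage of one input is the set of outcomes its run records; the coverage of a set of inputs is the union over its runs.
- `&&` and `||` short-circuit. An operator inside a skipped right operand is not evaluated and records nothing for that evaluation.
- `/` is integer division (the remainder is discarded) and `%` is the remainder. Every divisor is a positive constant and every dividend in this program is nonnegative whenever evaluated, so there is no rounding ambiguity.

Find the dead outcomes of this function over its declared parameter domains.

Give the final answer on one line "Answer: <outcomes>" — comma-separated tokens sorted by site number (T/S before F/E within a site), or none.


checking every outcome against all 91 domain inputs:
  B2=T: unreachable across the whole domain -> dead
  B4=T: unreachable across the whole domain -> dead
  B4=F: unreachable across the whole domain -> dead
  reachable outcomes have witnesses, e.g. B1=T (e.g. p=0, s=1), B1=F (e.g. p=0, s=7), B2=F (e.g. p=0, s=7), B3=S (e.g. p=3, s=7)
Answer: B2=T, B4=T, B4=F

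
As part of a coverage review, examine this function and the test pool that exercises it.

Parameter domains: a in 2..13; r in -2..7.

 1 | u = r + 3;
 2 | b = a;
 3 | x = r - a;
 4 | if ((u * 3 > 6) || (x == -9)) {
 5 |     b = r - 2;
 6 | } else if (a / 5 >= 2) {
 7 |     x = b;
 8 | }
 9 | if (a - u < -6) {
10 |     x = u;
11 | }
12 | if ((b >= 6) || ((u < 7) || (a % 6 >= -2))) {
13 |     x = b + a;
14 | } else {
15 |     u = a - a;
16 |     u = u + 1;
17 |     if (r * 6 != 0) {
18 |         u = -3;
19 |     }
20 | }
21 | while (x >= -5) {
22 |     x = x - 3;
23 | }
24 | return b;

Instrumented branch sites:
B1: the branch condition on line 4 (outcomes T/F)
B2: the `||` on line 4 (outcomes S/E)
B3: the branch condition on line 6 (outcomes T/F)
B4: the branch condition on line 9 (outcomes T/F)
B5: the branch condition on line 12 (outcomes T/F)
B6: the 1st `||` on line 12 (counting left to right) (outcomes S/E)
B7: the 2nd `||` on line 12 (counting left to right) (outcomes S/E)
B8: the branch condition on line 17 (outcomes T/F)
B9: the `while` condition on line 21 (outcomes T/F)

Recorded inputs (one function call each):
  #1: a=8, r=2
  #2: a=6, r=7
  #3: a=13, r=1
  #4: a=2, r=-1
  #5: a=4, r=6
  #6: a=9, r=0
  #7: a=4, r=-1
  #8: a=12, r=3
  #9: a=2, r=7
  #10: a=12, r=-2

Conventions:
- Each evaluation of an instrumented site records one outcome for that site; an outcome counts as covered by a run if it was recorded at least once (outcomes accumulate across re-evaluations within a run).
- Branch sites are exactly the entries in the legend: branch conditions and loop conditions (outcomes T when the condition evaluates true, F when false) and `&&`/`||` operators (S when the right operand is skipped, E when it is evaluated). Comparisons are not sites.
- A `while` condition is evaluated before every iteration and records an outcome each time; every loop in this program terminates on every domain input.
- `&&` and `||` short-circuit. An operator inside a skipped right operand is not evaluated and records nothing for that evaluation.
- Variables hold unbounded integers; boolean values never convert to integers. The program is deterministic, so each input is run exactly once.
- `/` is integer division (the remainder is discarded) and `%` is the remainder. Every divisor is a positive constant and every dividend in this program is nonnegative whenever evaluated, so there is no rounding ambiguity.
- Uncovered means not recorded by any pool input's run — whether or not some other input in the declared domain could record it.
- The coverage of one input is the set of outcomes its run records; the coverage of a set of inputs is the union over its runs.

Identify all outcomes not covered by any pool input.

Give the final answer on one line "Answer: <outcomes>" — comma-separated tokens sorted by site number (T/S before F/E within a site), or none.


input #1, a=8, r=2: events B2->S, B1->T, B4->F, B6->E, B7->S, B5->T, B9->T, B9->T, B9->T, B9->T, B9->T, B9->F; outcomes B1=T, B2=S, B4=F, B5=T, B6=E, B7=S, B9=T, B9=F
input #2, a=6, r=7: events B2->S, B1->T, B4->F, B6->E, B7->E, B5->T, B9->T, B9->T, B9->T, B9->T, B9->T, B9->T, B9->F; outcomes B1=T, B2=S, B4=F, B5=T, B6=E, B7=E, B9=T, B9=F
input #3, a=13, r=1: events B2->S, B1->T, B4->F, B6->E, B7->S, B5->T, B9->T, B9->T, B9->T, B9->T, B9->T, B9->T, B9->F; outcomes B1=T, B2=S, B4=F, B5=T, B6=E, B7=S, B9=T, B9=F
input #4, a=2, r=-1: events B2->E, B1->F, B3->F, B4->F, B6->E, B7->S, B5->T, B9->T, B9->T, B9->T, B9->T, B9->F; outcomes B1=F, B2=E, B3=F, B4=F, B5=T, B6=E, B7=S, B9=T, B9=F
input #5, a=4, r=6: events B2->S, B1->T, B4->F, B6->E, B7->E, B5->T, B9->T, B9->T, B9->T, B9->T, B9->T, B9->F; outcomes B1=T, B2=S, B4=F, B5=T, B6=E, B7=E, B9=T, B9=F
input #6, a=9, r=0: events B2->S, B1->T, B4->F, B6->E, B7->S, B5->T, B9->T, B9->T, B9->T, B9->T, B9->T, B9->F; outcomes B1=T, B2=S, B4=F, B5=T, B6=E, B7=S, B9=T, B9=F
input #7, a=4, r=-1: events B2->E, B1->F, B3->F, B4->F, B6->E, B7->S, B5->T, B9->T, B9->T, B9->T, B9->T, B9->T, B9->F; outcomes B1=F, B2=E, B3=F, B4=F, B5=T, B6=E, B7=S, B9=T, B9=F
input #8, a=12, r=3: events B2->S, B1->T, B4->F, B6->E, B7->S, B5->T, B9->T, B9->T, B9->T, B9->T, B9->T, B9->T, B9->T, B9->F; outcomes B1=T, B2=S, B4=F, B5=T, B6=E, B7=S, B9=T, B9=F
input #9, a=2, r=7: events B2->S, B1->T, B4->T, B6->E, B7->E, B5->T, B9->T, B9->T, B9->T, B9->T, B9->T, B9->F; outcomes B1=T, B2=S, B4=T, B5=T, B6=E, B7=E, B9=T, B9=F
input #10, a=12, r=-2: events B2->E, B1->F, B3->T, B4->F, B6->S, B5->T, B9->T, B9->T, B9->T, B9->T, B9->T, B9->T, B9->T, B9->T, ...; outcomes B1=F, B2=E, B3=T, B4=F, B5=T, B6=S, B9=T, B9=F
union over the pool: B1=T, B1=F, B2=S, B2=E, B3=T, B3=F, B4=T, B4=F, B5=T, B6=S, B6=E, B7=S, B7=E, B9=T, B9=F
uncovered (3 of 18): B5=F, B8=T, B8=F
Answer: B5=F, B8=T, B8=F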